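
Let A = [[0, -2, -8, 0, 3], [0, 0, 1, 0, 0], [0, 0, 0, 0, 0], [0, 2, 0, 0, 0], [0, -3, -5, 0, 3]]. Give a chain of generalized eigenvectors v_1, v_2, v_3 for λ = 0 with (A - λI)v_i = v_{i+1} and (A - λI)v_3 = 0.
We seek v_1 ∈ ker(A^3) \ ker(A^2), then set v_{i+1} = A v_i.

One such chain is v_1 = [[2, 0, 1, 0, 2]]^T, v_2 = [[-2, 1, 0, 0, 1]]^T, v_3 = [[1, 0, 0, 2, 0]]^T. Check: A v_3 = [[0, 0, 0, 0, 0]]^T = 0.

v_1 = [[2, 0, 1, 0, 2]]^T, v_2 = [[-2, 1, 0, 0, 1]]^T, v_3 = [[1, 0, 0, 2, 0]]^T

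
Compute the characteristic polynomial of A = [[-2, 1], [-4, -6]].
xI - A = [[x + 2, -1], [4, x + 6]].

Expanding det(xI - A) along the first row:
det(xI - A) = + (x + 2)·det([[x + 6]]) - (-1)·det([[4]]).

Evaluating gives χ_A(x) = x^2 + 8x + 16 = (x + 4)^2.

χ_A(x) = (x + 4)^2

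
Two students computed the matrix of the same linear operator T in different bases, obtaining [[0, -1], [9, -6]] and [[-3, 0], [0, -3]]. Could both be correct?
No.

Both have characteristic polynomial (x + 3)^2, but the minimal polynomial of A is (x + 3)^2 while the minimal polynomial of B is x + 3. The minimal polynomial is a similarity invariant, so A and B are not similar.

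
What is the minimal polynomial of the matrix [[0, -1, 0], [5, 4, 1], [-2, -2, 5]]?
m_A(x) = (x - 3)^3

The characteristic polynomial factors as (x - 3)^3. The minimal polynomial is ∏(x - λ)^{k_λ} where k_λ is the size of the largest Jordan block at λ.

For λ = 3: rank(A - 3I) = 2, and the largest Jordan block has size 3 (the smallest k with rank((A - 3I)^k) = rank((A - 3I)^(k+1))).

So m_A(x) = (x - 3)^3.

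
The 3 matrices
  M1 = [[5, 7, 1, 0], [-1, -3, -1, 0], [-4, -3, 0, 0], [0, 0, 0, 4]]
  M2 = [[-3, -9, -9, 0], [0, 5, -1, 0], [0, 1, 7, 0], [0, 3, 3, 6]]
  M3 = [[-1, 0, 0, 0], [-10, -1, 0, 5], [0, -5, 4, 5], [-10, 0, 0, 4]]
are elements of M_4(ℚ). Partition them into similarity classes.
3 classes: {M1}, {M2}, {M3}

Characteristic polynomials: χ_{M1} = (x - 4)^2(x + 1)^2, χ_{M2} = (x - 6)^3(x + 3), χ_{M3} = (x - 4)^2(x + 1)^2.

{M1}: invariant factors x - 4, (x - 4)(x + 1)^2.

{M2}: invariant factors x - 6, (x - 6)^2(x + 3).

{M3}: invariant factors (x - 4)(x + 1), (x - 4)(x + 1).

Matrices are similar if and only if their invariant-factor lists agree; the partition into similarity classes is {M1}, {M2}, {M3}.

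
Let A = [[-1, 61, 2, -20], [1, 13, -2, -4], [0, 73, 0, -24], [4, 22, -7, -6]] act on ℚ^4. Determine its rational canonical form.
The invariant factors of A (the non-unit diagonal entries of the Smith normal form of xI - A over ℚ[x]) are (x - 6)(x^3 + 4), each dividing the next. The characteristic polynomial is their product, (x - 6)(x^3 + 4).

The rational canonical form is the block-diagonal matrix of companion matrices C(f_i):
R = [[0, 0, 0, 24], [1, 0, 0, -4], [0, 1, 0, 0], [0, 0, 1, 6]].

Note the characteristic polynomial does not split into linear factors over ℚ, so A has no Jordan form over ℚ; the rational canonical form exists over any field.

R = [[0, 0, 0, 24], [1, 0, 0, -4], [0, 1, 0, 0], [0, 0, 1, 6]]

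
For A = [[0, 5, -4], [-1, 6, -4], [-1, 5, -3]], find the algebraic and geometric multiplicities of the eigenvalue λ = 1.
The characteristic polynomial is (x - 1)^3, so the factor x - 1 appears with exponent 3: the algebraic multiplicity is 3.

rank(A - I) = 1, so the eigenspace has dimension 3 - 1 = 2: the geometric multiplicity is 2.

Since 2 < 3, A is not diagonalizable.

algebraic multiplicity 3, geometric multiplicity 2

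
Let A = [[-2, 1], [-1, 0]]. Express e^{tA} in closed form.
A has Jordan form J = [[-1, 1], [0, -1]] with A = PJP^{-1}, so e^{tA} = P e^{tJ} P^{-1}.

For a Jordan block J_k(λ), e^{tJ_k(λ)} = e^{λt} · (I + tN + t^2 N^2/2! + ... + t^{k-1} N^{k-1}/(k-1)!) where N is the nilpotent superdiagonal part.

Assembling the blocks and conjugating back gives the entries of e^{tA} as shown above.

e^{tA} = [[(1 - t)*e^{-t}, t*e^{-t}], [-t*e^{-t}, (t + 1)*e^{-t}]]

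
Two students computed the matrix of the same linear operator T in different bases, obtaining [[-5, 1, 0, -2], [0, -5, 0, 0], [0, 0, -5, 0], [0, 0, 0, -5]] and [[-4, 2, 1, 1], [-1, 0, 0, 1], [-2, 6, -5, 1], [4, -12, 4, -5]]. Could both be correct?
No.

trace(A) = -20 but trace(B) = -14. The trace is a similarity invariant, so A and B are not similar.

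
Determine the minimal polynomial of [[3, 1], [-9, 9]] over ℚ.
m_A(x) = (x - 6)^2

The characteristic polynomial factors as (x - 6)^2. The minimal polynomial is ∏(x - λ)^{k_λ} where k_λ is the size of the largest Jordan block at λ.

For λ = 6: rank(A - 6I) = 1, and the largest Jordan block has size 2 (the smallest k with rank((A - 6I)^k) = rank((A - 6I)^(k+1))).

So m_A(x) = (x - 6)^2.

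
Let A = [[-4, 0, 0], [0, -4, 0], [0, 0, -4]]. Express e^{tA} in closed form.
e^{tA} = [[e^{-4*t}, 0, 0], [0, e^{-4*t}, 0], [0, 0, e^{-4*t}]]

A has Jordan form J = [[-4, 0, 0], [0, -4, 0], [0, 0, -4]] with A = PJP^{-1}, so e^{tA} = P e^{tJ} P^{-1}.

For a Jordan block J_k(λ), e^{tJ_k(λ)} = e^{λt} · (I + tN + t^2 N^2/2! + ... + t^{k-1} N^{k-1}/(k-1)!) where N is the nilpotent superdiagonal part.

Assembling the blocks and conjugating back gives the entries of e^{tA} as shown above.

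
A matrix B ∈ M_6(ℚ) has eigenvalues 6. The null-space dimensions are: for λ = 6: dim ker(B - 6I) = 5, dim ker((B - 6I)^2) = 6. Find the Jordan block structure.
λ = 6: successive nullity increments [5, 1] count blocks of size ≥ k; block sizes are [2, 1, 1, 1, 1].

Jordan blocks: (6, 2), (6, 1), (6, 1), (6, 1), (6, 1)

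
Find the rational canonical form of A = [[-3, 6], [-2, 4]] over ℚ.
R = [[0, 0], [1, 1]]

The invariant factors of A (the non-unit diagonal entries of the Smith normal form of xI - A over ℚ[x]) are x(x - 1), each dividing the next. The characteristic polynomial is their product, x(x - 1).

The rational canonical form is the block-diagonal matrix of companion matrices C(f_i):
R = [[0, 0], [1, 1]].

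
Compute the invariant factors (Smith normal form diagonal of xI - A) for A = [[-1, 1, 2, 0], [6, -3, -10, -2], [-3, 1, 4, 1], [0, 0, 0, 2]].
(x - 2)^2(x + 1)^2

The Jordan structure of A has elementary divisors (x + 1)^2, (x - 2)^2. Arranging the block sizes at each eigenvalue in decreasing order and taking row products gives the invariant factors.

Invariant factors (smallest first, each dividing the next): (x - 2)^2(x + 1)^2.

Check: the last factor (x - 2)^2(x + 1)^2 is the minimal polynomial, and the product (x - 2)^2(x + 1)^2 is the characteristic polynomial.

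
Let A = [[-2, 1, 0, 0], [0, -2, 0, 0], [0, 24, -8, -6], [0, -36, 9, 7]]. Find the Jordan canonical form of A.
The characteristic polynomial is det(xI - A) = (x - 1)(x + 2)^3, so the eigenvalues are -2 (algebraic multiplicity 3), 1 (algebraic multiplicity 1).

For λ = -2: rank(A + 2I) = 2, rank((A + 2I)^2) = 1. The eigenspace has dimension 4 - 2 = 2, so there are 2 Jordan blocks; the rank sequence gives block sizes [2, 1].

For λ = 1: algebraic multiplicity 1 gives one 1×1 block.

Assembling the blocks gives the Jordan form J above.

J = [[-2, 1, 0, 0], [0, -2, 0, 0], [0, 0, -2, 0], [0, 0, 0, 1]]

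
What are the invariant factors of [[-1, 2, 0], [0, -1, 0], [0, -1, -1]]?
x + 1, (x + 1)^2

The Jordan structure of A has elementary divisors (x + 1)^2, (x + 1). Arranging the block sizes at each eigenvalue in decreasing order and taking row products gives the invariant factors.

Invariant factors (smallest first, each dividing the next): x + 1, (x + 1)^2.

Check: the last factor (x + 1)^2 is the minimal polynomial, and the product (x + 1)^3 is the characteristic polynomial.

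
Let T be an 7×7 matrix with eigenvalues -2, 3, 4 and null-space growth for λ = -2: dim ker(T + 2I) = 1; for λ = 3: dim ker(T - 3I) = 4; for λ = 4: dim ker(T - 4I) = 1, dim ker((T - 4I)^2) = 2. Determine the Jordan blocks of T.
Jordan blocks: (-2, 1), (3, 1), (3, 1), (3, 1), (3, 1), (4, 2)

λ = -2: successive nullity increments [1] count blocks of size ≥ k; block sizes are [1].
λ = 3: successive nullity increments [4] count blocks of size ≥ k; block sizes are [1, 1, 1, 1].
λ = 4: successive nullity increments [1, 1] count blocks of size ≥ k; block sizes are [2].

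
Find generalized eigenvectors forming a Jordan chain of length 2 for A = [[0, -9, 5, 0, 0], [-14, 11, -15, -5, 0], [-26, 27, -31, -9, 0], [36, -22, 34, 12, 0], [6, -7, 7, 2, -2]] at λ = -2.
We seek v_1 ∈ ker((A + 2I)^2) \ ker(A + 2I), then set v_{i+1} = (A + 2I) v_i.

One such chain is v_1 = [[0, 1, 2, -3, 0]]^T, v_2 = [[1, -2, -4, 4, 1]]^T. Check: (A + 2I) v_2 = [[0, 0, 0, 0, 0]]^T = 0.

v_1 = [[0, 1, 2, -3, 0]]^T, v_2 = [[1, -2, -4, 4, 1]]^T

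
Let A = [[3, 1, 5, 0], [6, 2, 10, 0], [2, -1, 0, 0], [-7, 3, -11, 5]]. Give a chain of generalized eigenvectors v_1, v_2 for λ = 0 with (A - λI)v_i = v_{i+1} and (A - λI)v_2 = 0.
We seek v_1 ∈ ker(A^2) \ ker(A), then set v_{i+1} = A v_i.

One such chain is v_1 = [[0, 1, 0, -1]]^T, v_2 = [[1, 2, -1, -2]]^T. Check: A v_2 = [[0, 0, 0, 0]]^T = 0.

v_1 = [[0, 1, 0, -1]]^T, v_2 = [[1, 2, -1, -2]]^T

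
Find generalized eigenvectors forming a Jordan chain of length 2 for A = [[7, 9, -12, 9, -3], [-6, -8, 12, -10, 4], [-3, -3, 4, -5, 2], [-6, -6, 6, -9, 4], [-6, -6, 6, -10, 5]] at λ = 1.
v_1 = [[1, -2, -1, -1, -2]]^T, v_2 = [[-3, 2, 1, 2, 2]]^T

We seek v_1 ∈ ker((A - I)^2) \ ker(A - I), then set v_{i+1} = (A - I) v_i.

One such chain is v_1 = [[1, -2, -1, -1, -2]]^T, v_2 = [[-3, 2, 1, 2, 2]]^T. Check: (A - I) v_2 = [[0, 0, 0, 0, 0]]^T = 0.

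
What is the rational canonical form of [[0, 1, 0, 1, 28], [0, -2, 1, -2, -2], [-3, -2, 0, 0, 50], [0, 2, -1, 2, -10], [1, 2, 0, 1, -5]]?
The invariant factors of A (the non-unit diagonal entries of the Smith normal form of xI - A over ℚ[x]) are (x - 3)(x^2 + 4x - 2)^2, each dividing the next. The characteristic polynomial is their product, (x - 3)(x^2 + 4x - 2)^2.

The rational canonical form is the block-diagonal matrix of companion matrices C(f_i):
R = [[0, 0, 0, 0, 12], [1, 0, 0, 0, -52], [0, 1, 0, 0, 52], [0, 0, 1, 0, 12], [0, 0, 0, 1, -5]].

Note the characteristic polynomial does not split into linear factors over ℚ, so A has no Jordan form over ℚ; the rational canonical form exists over any field.

R = [[0, 0, 0, 0, 12], [1, 0, 0, 0, -52], [0, 1, 0, 0, 52], [0, 0, 1, 0, 12], [0, 0, 0, 1, -5]]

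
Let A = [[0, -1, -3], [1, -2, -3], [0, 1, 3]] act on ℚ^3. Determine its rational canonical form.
The invariant factors of A (the non-unit diagonal entries of the Smith normal form of xI - A over ℚ[x]) are x(x - 2)(x + 1), each dividing the next. The characteristic polynomial is their product, x(x - 2)(x + 1).

The rational canonical form is the block-diagonal matrix of companion matrices C(f_i):
R = [[0, 0, 0], [1, 0, 2], [0, 1, 1]].

R = [[0, 0, 0], [1, 0, 2], [0, 1, 1]]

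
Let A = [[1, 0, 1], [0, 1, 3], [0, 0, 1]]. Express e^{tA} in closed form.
A has Jordan form J = [[1, 1, 0], [0, 1, 0], [0, 0, 1]] with A = PJP^{-1}, so e^{tA} = P e^{tJ} P^{-1}.

For a Jordan block J_k(λ), e^{tJ_k(λ)} = e^{λt} · (I + tN + t^2 N^2/2! + ... + t^{k-1} N^{k-1}/(k-1)!) where N is the nilpotent superdiagonal part.

Assembling the blocks and conjugating back gives the entries of e^{tA} as shown above.

e^{tA} = [[e^{t}, 0, t*e^{t}], [0, e^{t}, 3*t*e^{t}], [0, 0, e^{t}]]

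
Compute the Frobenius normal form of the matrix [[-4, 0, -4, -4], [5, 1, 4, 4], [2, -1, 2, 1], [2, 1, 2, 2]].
The invariant factors of A (the non-unit diagonal entries of the Smith normal form of xI - A over ℚ[x]) are (x - 1)(x^3 + 2x + 4), each dividing the next. The characteristic polynomial is their product, (x - 1)(x^3 + 2x + 4).

The rational canonical form is the block-diagonal matrix of companion matrices C(f_i):
R = [[0, 0, 0, 4], [1, 0, 0, -2], [0, 1, 0, -2], [0, 0, 1, 1]].

Note the characteristic polynomial does not split into linear factors over ℚ, so A has no Jordan form over ℚ; the rational canonical form exists over any field.

R = [[0, 0, 0, 4], [1, 0, 0, -2], [0, 1, 0, -2], [0, 0, 1, 1]]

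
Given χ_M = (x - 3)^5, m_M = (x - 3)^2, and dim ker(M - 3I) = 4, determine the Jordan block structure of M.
λ = 3: algebraic multiplicity 5 (exponent in χ_M), largest block size 2 (exponent in m_M), 4 blocks (geometric multiplicity). These force block sizes [2, 1, 1, 1].

Jordan blocks: (3, 2), (3, 1), (3, 1), (3, 1)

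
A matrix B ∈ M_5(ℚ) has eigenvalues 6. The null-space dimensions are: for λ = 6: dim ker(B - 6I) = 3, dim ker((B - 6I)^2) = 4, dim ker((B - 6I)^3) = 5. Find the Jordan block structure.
Jordan blocks: (6, 3), (6, 1), (6, 1)

λ = 6: successive nullity increments [3, 1, 1] count blocks of size ≥ k; block sizes are [3, 1, 1].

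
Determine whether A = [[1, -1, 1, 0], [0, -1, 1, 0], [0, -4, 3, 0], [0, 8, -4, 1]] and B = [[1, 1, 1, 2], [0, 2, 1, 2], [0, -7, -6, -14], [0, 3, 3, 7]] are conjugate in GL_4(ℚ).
No.

Both have characteristic polynomial (x - 1)^4, but the minimal polynomial of A is (x - 1)^3 while the minimal polynomial of B is (x - 1)^2. The minimal polynomial is a similarity invariant, so A and B are not similar.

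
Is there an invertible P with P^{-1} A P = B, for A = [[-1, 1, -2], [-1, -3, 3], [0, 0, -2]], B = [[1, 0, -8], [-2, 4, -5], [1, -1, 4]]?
trace(A) = -6 but trace(B) = 9. The trace is a similarity invariant, so A and B are not similar.

No.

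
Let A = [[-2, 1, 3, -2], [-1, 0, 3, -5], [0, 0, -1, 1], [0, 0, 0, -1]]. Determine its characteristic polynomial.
xI - A = [[x + 2, -1, -3, 2], [1, x, -3, 5], [0, 0, x + 1, -1], [0, 0, 0, x + 1]].

Expanding det(xI - A) along the first row:
det(xI - A) = + (x + 2)·det([[x, -3, 5], [0, x + 1, -1], [0, 0, x + 1]]) - (-1)·det([[1, -3, 5], [0, x + 1, -1], [0, 0, x + 1]]) + (-3)·det([[1, x, 5], [0, 0, -1], [0, 0, x + 1]]) - (2)·det([[1, x, -3], [0, 0, x + 1], [0, 0, 0]]).

Evaluating gives χ_A(x) = x^4 + 4x^3 + 6x^2 + 4x + 1 = (x + 1)^4.

χ_A(x) = (x + 1)^4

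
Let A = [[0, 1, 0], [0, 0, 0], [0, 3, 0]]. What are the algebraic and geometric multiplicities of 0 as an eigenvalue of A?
The characteristic polynomial is x^3, so the factor x appears with exponent 3: the algebraic multiplicity is 3.

rank(A) = 1, so the eigenspace has dimension 3 - 1 = 2: the geometric multiplicity is 2.

Since 2 < 3, A is not diagonalizable.

algebraic multiplicity 3, geometric multiplicity 2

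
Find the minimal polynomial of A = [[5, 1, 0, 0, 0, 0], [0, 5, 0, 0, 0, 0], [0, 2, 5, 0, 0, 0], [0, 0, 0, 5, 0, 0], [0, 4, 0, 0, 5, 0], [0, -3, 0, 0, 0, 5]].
m_A(x) = (x - 5)^2

The characteristic polynomial factors as (x - 5)^6. The minimal polynomial is ∏(x - λ)^{k_λ} where k_λ is the size of the largest Jordan block at λ.

For λ = 5: rank(A - 5I) = 1, and the largest Jordan block has size 2 (the smallest k with rank((A - 5I)^k) = rank((A - 5I)^(k+1))).

So m_A(x) = (x - 5)^2.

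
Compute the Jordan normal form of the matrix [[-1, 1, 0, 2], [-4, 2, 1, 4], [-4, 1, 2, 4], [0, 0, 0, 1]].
The characteristic polynomial is det(xI - A) = (x - 1)^4, so the eigenvalues are 1 (algebraic multiplicity 4).

For λ = 1: rank(A - I) = 2, rank((A - I)^2) = 1, rank((A - I)^3) = 0. The eigenspace has dimension 4 - 2 = 2, so there are 2 Jordan blocks; the rank sequence gives block sizes [3, 1].

Assembling the blocks gives the Jordan form J above.

J = [[1, 1, 0, 0], [0, 1, 1, 0], [0, 0, 1, 0], [0, 0, 0, 1]]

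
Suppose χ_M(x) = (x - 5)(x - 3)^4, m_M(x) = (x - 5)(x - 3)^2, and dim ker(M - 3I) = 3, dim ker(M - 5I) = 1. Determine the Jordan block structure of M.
Jordan blocks: (3, 2), (3, 1), (3, 1), (5, 1)

λ = 3: algebraic multiplicity 4 (exponent in χ_M), largest block size 2 (exponent in m_M), 3 blocks (geometric multiplicity). These force block sizes [2, 1, 1].
λ = 5: algebraic multiplicity 1 (exponent in χ_M), largest block size 1 (exponent in m_M), 1 block (geometric multiplicity). This forces block sizes [1].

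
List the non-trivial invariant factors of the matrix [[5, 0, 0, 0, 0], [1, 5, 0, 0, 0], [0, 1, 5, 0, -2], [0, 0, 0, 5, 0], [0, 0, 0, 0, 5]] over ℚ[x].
x - 5, x - 5, (x - 5)^3

The Jordan structure of A has elementary divisors (x - 5)^3, (x - 5), (x - 5). Arranging the block sizes at each eigenvalue in decreasing order and taking row products gives the invariant factors.

Invariant factors (smallest first, each dividing the next): x - 5, x - 5, (x - 5)^3.

Check: the last factor (x - 5)^3 is the minimal polynomial, and the product (x - 5)^5 is the characteristic polynomial.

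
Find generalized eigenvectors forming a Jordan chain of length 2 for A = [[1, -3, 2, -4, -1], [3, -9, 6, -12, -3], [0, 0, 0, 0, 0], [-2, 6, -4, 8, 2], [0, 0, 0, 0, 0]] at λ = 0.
v_1 = [[1, 0, 0, 0, 0]]^T, v_2 = [[1, 3, 0, -2, 0]]^T

We seek v_1 ∈ ker(A^2) \ ker(A), then set v_{i+1} = A v_i.

One such chain is v_1 = [[1, 0, 0, 0, 0]]^T, v_2 = [[1, 3, 0, -2, 0]]^T. Check: A v_2 = [[0, 0, 0, 0, 0]]^T = 0.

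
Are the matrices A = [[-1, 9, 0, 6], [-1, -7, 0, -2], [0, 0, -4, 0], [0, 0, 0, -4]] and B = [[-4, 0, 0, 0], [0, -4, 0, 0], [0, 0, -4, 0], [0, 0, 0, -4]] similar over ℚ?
No.

Both have characteristic polynomial (x + 4)^4, but the minimal polynomial of A is (x + 4)^2 while the minimal polynomial of B is x + 4. The minimal polynomial is a similarity invariant, so A and B are not similar.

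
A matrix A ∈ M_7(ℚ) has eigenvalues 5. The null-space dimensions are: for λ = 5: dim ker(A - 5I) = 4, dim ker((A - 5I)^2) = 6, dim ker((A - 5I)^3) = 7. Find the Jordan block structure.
Jordan blocks: (5, 3), (5, 2), (5, 1), (5, 1)

λ = 5: successive nullity increments [4, 2, 1] count blocks of size ≥ k; block sizes are [3, 2, 1, 1].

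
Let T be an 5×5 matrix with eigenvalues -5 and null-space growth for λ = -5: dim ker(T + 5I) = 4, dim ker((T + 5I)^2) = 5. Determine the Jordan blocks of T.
λ = -5: successive nullity increments [4, 1] count blocks of size ≥ k; block sizes are [2, 1, 1, 1].

Jordan blocks: (-5, 2), (-5, 1), (-5, 1), (-5, 1)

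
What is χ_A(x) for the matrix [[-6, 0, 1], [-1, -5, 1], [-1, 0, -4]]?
χ_A(x) = (x + 5)^3

xI - A = [[x + 6, 0, -1], [1, x + 5, -1], [1, 0, x + 4]].

Expanding det(xI - A) along the first row:
det(xI - A) = + (x + 6)·det([[x + 5, -1], [0, x + 4]]) - (0)·det([[1, -1], [1, x + 4]]) + (-1)·det([[1, x + 5], [1, 0]]).

Evaluating gives χ_A(x) = x^3 + 15x^2 + 75x + 125 = (x + 5)^3.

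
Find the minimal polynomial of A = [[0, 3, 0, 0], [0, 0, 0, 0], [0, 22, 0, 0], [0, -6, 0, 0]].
The characteristic polynomial factors as x^4. The minimal polynomial is ∏(x - λ)^{k_λ} where k_λ is the size of the largest Jordan block at λ.

For λ = 0: rank(A) = 1, and the largest Jordan block has size 2 (the smallest k with rank(A^k) = rank(A^(k+1))).

So m_A(x) = x^2.

m_A(x) = x^2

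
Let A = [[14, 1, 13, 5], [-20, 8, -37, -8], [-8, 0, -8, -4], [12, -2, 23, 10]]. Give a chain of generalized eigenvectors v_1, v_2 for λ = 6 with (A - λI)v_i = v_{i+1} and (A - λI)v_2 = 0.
v_1 = [[0, 1, 0, 0]]^T, v_2 = [[1, 2, 0, -2]]^T

We seek v_1 ∈ ker((A - 6I)^2) \ ker(A - 6I), then set v_{i+1} = (A - 6I) v_i.

One such chain is v_1 = [[0, 1, 0, 0]]^T, v_2 = [[1, 2, 0, -2]]^T. Check: (A - 6I) v_2 = [[0, 0, 0, 0]]^T = 0.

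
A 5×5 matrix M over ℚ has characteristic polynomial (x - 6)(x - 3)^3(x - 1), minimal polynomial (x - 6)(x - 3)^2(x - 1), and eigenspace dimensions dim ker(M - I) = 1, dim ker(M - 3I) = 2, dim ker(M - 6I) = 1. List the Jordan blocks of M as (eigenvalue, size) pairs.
Jordan blocks: (1, 1), (3, 2), (3, 1), (6, 1)

λ = 1: algebraic multiplicity 1 (exponent in χ_M), largest block size 1 (exponent in m_M), 1 block (geometric multiplicity). This forces block sizes [1].
λ = 3: algebraic multiplicity 3 (exponent in χ_M), largest block size 2 (exponent in m_M), 2 blocks (geometric multiplicity). These force block sizes [2, 1].
λ = 6: algebraic multiplicity 1 (exponent in χ_M), largest block size 1 (exponent in m_M), 1 block (geometric multiplicity). This forces block sizes [1].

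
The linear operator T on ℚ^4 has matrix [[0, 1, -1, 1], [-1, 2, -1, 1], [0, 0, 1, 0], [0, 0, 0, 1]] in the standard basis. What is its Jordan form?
The characteristic polynomial is det(xI - A) = (x - 1)^4, so the eigenvalues are 1 (algebraic multiplicity 4).

For λ = 1: rank(A - I) = 1, rank((A - I)^2) = 0. The eigenspace has dimension 4 - 1 = 3, so there are 3 Jordan blocks; the rank sequence gives block sizes [2, 1, 1].

Assembling the blocks gives the Jordan form J above.

J = [[1, 1, 0, 0], [0, 1, 0, 0], [0, 0, 1, 0], [0, 0, 0, 1]]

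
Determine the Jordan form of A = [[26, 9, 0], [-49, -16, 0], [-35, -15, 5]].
The characteristic polynomial is det(xI - A) = (x - 5)^3, so the eigenvalues are 5 (algebraic multiplicity 3).

For λ = 5: rank(A - 5I) = 1, rank((A - 5I)^2) = 0. The eigenspace has dimension 3 - 1 = 2, so there are 2 Jordan blocks; the rank sequence gives block sizes [2, 1].

Assembling the blocks gives the Jordan form J above.

J = [[5, 1, 0], [0, 5, 0], [0, 0, 5]]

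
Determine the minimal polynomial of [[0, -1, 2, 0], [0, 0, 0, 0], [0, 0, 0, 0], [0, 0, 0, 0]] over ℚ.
The characteristic polynomial factors as x^4. The minimal polynomial is ∏(x - λ)^{k_λ} where k_λ is the size of the largest Jordan block at λ.

For λ = 0: rank(A) = 1, and the largest Jordan block has size 2 (the smallest k with rank(A^k) = rank(A^(k+1))).

So m_A(x) = x^2.

m_A(x) = x^2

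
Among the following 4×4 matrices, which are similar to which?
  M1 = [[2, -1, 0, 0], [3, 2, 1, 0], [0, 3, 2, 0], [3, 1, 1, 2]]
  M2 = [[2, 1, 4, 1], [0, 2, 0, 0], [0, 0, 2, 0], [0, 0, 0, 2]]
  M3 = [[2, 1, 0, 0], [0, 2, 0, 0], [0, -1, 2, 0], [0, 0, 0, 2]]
Characteristic polynomials: χ_{M1} = (x - 2)^4, χ_{M2} = (x - 2)^4, χ_{M3} = (x - 2)^4.

{M1}: invariant factors x - 2, (x - 2)^3.

{M2, M3}: invariant factors x - 2, x - 2, (x - 2)^2.

Matrices are similar if and only if their invariant-factor lists agree; the partition into similarity classes is {M1}, {M2, M3}.

2 classes: {M1}, {M2, M3}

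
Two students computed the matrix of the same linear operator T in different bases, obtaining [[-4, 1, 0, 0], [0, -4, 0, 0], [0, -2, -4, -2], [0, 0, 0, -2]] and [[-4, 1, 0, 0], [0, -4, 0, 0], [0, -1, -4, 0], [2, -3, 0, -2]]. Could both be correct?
Yes.

Two matrices over a field are similar if and only if they have the same invariant factors.

Both A and B have characteristic polynomial (x + 2)(x + 4)^3 and minimal polynomial (x + 2)(x + 4)^2. Computing further, both have invariant factors x + 4, (x + 2)(x + 4)^2. Hence A and B are similar.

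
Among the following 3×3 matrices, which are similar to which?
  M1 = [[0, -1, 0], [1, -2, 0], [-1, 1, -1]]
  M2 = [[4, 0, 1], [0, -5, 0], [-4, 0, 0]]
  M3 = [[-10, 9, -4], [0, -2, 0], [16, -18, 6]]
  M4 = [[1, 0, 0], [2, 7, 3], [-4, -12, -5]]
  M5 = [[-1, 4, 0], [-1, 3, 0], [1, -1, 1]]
5 classes: {M1}, {M2}, {M3}, {M4}, {M5}

Characteristic polynomials: χ_{M1} = (x + 1)^3, χ_{M2} = (x - 2)^2(x + 5), χ_{M3} = (x + 2)^3, χ_{M4} = (x - 1)^3, χ_{M5} = (x - 1)^3.

{M1}: invariant factors x + 1, (x + 1)^2.

{M2}: invariant factors (x - 2)^2(x + 5).

{M3}: invariant factors x + 2, (x + 2)^2.

{M4}: invariant factors x - 1, (x - 1)^2.

{M5}: invariant factors (x - 1)^3.

Matrices are similar if and only if their invariant-factor lists agree; the partition into similarity classes is {M1}, {M2}, {M3}, {M4}, {M5}.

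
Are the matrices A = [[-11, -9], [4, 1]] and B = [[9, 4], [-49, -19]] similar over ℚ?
Two matrices over a field are similar if and only if they have the same invariant factors.

Both A and B have characteristic polynomial (x + 5)^2 and minimal polynomial (x + 5)^2. Computing further, both have invariant factors (x + 5)^2. Hence A and B are similar.

Yes.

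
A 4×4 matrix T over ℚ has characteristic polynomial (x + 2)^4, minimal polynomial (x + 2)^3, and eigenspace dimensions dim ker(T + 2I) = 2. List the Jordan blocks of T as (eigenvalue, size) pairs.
Jordan blocks: (-2, 3), (-2, 1)

λ = -2: algebraic multiplicity 4 (exponent in χ_T), largest block size 3 (exponent in m_T), 2 blocks (geometric multiplicity). These force block sizes [3, 1].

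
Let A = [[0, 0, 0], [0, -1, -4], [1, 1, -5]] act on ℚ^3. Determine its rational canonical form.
The invariant factors of A (the non-unit diagonal entries of the Smith normal form of xI - A over ℚ[x]) are x(x + 3)^2, each dividing the next. The characteristic polynomial is their product, x(x + 3)^2.

The rational canonical form is the block-diagonal matrix of companion matrices C(f_i):
R = [[0, 0, 0], [1, 0, -9], [0, 1, -6]].

R = [[0, 0, 0], [1, 0, -9], [0, 1, -6]]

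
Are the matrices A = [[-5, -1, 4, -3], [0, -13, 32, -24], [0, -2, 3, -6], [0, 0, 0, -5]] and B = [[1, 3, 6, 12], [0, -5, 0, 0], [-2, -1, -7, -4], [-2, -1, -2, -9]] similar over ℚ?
Yes.

Two matrices over a field are similar if and only if they have the same invariant factors.

Both A and B have characteristic polynomial (x + 5)^4 and minimal polynomial (x + 5)^2. Computing further, both have invariant factors x + 5, x + 5, (x + 5)^2. Hence A and B are similar.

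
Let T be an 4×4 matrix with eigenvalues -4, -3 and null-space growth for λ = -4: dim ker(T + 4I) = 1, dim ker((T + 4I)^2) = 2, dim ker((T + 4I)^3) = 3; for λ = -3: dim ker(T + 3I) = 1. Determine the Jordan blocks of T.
λ = -4: successive nullity increments [1, 1, 1] count blocks of size ≥ k; block sizes are [3].
λ = -3: successive nullity increments [1] count blocks of size ≥ k; block sizes are [1].

Jordan blocks: (-4, 3), (-3, 1)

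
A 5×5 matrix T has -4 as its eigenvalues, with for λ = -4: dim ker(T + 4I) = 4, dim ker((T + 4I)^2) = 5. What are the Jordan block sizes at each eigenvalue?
λ = -4: successive nullity increments [4, 1] count blocks of size ≥ k; block sizes are [2, 1, 1, 1].

Jordan blocks: (-4, 2), (-4, 1), (-4, 1), (-4, 1)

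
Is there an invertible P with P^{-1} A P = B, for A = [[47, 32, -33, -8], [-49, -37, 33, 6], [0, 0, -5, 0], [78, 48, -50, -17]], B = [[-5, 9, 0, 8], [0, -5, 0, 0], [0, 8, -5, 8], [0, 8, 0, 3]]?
No.

Both have characteristic polynomial (x - 3)(x + 5)^3, but the minimal polynomial of A is (x - 3)(x + 5)^3 while the minimal polynomial of B is (x - 3)(x + 5)^2. The minimal polynomial is a similarity invariant, so A and B are not similar.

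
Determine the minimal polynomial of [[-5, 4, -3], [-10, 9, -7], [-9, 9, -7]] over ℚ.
The characteristic polynomial factors as (x + 1)^3. The minimal polynomial is ∏(x - λ)^{k_λ} where k_λ is the size of the largest Jordan block at λ.

For λ = -1: rank(A + I) = 2, and the largest Jordan block has size 3 (the smallest k with rank((A + I)^k) = rank((A + I)^(k+1))).

So m_A(x) = (x + 1)^3.

m_A(x) = (x + 1)^3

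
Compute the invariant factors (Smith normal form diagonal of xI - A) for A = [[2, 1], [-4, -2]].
x^2

The Jordan structure of A has elementary divisors x^2. Arranging the block sizes at each eigenvalue in decreasing order and taking row products gives the invariant factors.

Invariant factors (smallest first, each dividing the next): x^2.

Check: the last factor x^2 is the minimal polynomial, and the product x^2 is the characteristic polynomial.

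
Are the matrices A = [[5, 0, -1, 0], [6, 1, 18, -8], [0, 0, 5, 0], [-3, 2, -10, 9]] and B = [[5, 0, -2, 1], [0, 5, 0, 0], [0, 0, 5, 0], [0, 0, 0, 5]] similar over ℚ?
No.

Both have characteristic polynomial (x - 5)^4, but the minimal polynomial of A is (x - 5)^3 while the minimal polynomial of B is (x - 5)^2. The minimal polynomial is a similarity invariant, so A and B are not similar.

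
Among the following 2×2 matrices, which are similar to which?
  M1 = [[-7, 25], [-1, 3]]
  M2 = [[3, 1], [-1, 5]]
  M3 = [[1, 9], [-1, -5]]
Characteristic polynomials: χ_{M1} = (x + 2)^2, χ_{M2} = (x - 4)^2, χ_{M3} = (x + 2)^2.

{M1, M3}: invariant factors (x + 2)^2.

{M2}: invariant factors (x - 4)^2.

Matrices are similar if and only if their invariant-factor lists agree; the partition into similarity classes is {M1, M3}, {M2}.

2 classes: {M1, M3}, {M2}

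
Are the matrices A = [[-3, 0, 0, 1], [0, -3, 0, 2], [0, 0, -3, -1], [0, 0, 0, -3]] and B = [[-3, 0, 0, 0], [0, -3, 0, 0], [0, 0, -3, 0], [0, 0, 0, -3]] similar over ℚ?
No.

Both have characteristic polynomial (x + 3)^4, but the minimal polynomial of A is (x + 3)^2 while the minimal polynomial of B is x + 3. The minimal polynomial is a similarity invariant, so A and B are not similar.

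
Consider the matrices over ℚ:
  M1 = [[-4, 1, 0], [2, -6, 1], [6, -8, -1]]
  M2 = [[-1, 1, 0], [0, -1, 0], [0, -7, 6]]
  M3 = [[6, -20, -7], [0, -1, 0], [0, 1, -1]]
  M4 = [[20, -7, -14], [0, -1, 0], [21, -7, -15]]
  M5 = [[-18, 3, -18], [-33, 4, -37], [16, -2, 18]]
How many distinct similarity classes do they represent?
3 classes: {M1}, {M2, M3, M5}, {M4}

Characteristic polynomials: χ_{M1} = (x + 3)(x + 4)^2, χ_{M2} = (x - 6)(x + 1)^2, χ_{M3} = (x - 6)(x + 1)^2, χ_{M4} = (x - 6)(x + 1)^2, χ_{M5} = (x - 6)(x + 1)^2.

{M1}: invariant factors (x + 3)(x + 4)^2.

{M2, M3, M5}: invariant factors (x - 6)(x + 1)^2.

{M4}: invariant factors x + 1, (x - 6)(x + 1).

Matrices are similar if and only if their invariant-factor lists agree; the partition into similarity classes is {M1}, {M2, M3, M5}, {M4}.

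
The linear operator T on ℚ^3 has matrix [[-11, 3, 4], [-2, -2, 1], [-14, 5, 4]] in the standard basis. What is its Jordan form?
The characteristic polynomial is det(xI - A) = (x + 3)^3, so the eigenvalues are -3 (algebraic multiplicity 3).

For λ = -3: rank(A + 3I) = 2, rank((A + 3I)^2) = 1, rank((A + 3I)^3) = 0. The eigenspace has dimension 3 - 2 = 1, so there is 1 Jordan block; the rank sequence gives block sizes [3].

Assembling the blocks gives the Jordan form J above.

J = [[-3, 1, 0], [0, -3, 1], [0, 0, -3]]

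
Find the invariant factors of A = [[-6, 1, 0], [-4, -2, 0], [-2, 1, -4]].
x + 4, (x + 4)^2

The Jordan structure of A has elementary divisors (x + 4)^2, (x + 4). Arranging the block sizes at each eigenvalue in decreasing order and taking row products gives the invariant factors.

Invariant factors (smallest first, each dividing the next): x + 4, (x + 4)^2.

Check: the last factor (x + 4)^2 is the minimal polynomial, and the product (x + 4)^3 is the characteristic polynomial.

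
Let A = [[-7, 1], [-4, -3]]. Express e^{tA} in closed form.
A has Jordan form J = [[-5, 1], [0, -5]] with A = PJP^{-1}, so e^{tA} = P e^{tJ} P^{-1}.

For a Jordan block J_k(λ), e^{tJ_k(λ)} = e^{λt} · (I + tN + t^2 N^2/2! + ... + t^{k-1} N^{k-1}/(k-1)!) where N is the nilpotent superdiagonal part.

Assembling the blocks and conjugating back gives the entries of e^{tA} as shown above.

e^{tA} = [[(1 - 2*t)*e^{-5*t}, t*e^{-5*t}], [-4*t*e^{-5*t}, (2*t + 1)*e^{-5*t}]]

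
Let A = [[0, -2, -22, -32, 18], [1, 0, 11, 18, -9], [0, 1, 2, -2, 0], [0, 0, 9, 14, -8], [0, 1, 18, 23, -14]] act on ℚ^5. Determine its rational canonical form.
The invariant factors of A (the non-unit diagonal entries of the Smith normal form of xI - A over ℚ[x]) are (x - 2)(x^2 + 3)^2, each dividing the next. The characteristic polynomial is their product, (x - 2)(x^2 + 3)^2.

The rational canonical form is the block-diagonal matrix of companion matrices C(f_i):
R = [[0, 0, 0, 0, 18], [1, 0, 0, 0, -9], [0, 1, 0, 0, 12], [0, 0, 1, 0, -6], [0, 0, 0, 1, 2]].

Note the characteristic polynomial does not split into linear factors over ℚ, so A has no Jordan form over ℚ; the rational canonical form exists over any field.

R = [[0, 0, 0, 0, 18], [1, 0, 0, 0, -9], [0, 1, 0, 0, 12], [0, 0, 1, 0, -6], [0, 0, 0, 1, 2]]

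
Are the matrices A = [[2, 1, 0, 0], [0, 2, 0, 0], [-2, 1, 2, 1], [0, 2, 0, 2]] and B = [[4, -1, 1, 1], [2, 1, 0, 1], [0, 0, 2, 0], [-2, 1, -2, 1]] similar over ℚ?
Yes.

Two matrices over a field are similar if and only if they have the same invariant factors.

Both A and B have characteristic polynomial (x - 2)^4 and minimal polynomial (x - 2)^2. Computing further, both have invariant factors (x - 2)^2, (x - 2)^2. Hence A and B are similar.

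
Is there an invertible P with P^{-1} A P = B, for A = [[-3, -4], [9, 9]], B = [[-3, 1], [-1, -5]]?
No.

trace(A) = 6 but trace(B) = -8. The trace is a similarity invariant, so A and B are not similar.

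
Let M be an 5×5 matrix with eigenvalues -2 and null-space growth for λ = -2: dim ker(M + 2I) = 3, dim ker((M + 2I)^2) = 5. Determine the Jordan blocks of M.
Jordan blocks: (-2, 2), (-2, 2), (-2, 1)

λ = -2: successive nullity increments [3, 2] count blocks of size ≥ k; block sizes are [2, 2, 1].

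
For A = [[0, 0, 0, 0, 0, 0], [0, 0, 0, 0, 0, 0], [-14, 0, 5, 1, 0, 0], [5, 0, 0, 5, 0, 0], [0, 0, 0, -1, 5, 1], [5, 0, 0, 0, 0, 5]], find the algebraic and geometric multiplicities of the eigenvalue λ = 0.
algebraic multiplicity 2, geometric multiplicity 2

The characteristic polynomial is x^2(x - 5)^4, so the factor x appears with exponent 2: the algebraic multiplicity is 2.

rank(A) = 4, so the eigenspace has dimension 6 - 4 = 2: the geometric multiplicity is 2.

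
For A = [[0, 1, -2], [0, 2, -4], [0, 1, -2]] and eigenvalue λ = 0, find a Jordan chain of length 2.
v_1 = [[0, 3, 1]]^T, v_2 = [[1, 2, 1]]^T

We seek v_1 ∈ ker(A^2) \ ker(A), then set v_{i+1} = A v_i.

One such chain is v_1 = [[0, 3, 1]]^T, v_2 = [[1, 2, 1]]^T. Check: A v_2 = [[0, 0, 0]]^T = 0.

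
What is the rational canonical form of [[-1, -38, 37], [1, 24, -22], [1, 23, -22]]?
The invariant factors of A (the non-unit diagonal entries of the Smith normal form of xI - A over ℚ[x]) are (x - 5)(x^2 + 4x - 3), each dividing the next. The characteristic polynomial is their product, (x - 5)(x^2 + 4x - 3).

The rational canonical form is the block-diagonal matrix of companion matrices C(f_i):
R = [[0, 0, -15], [1, 0, 23], [0, 1, 1]].

Note the characteristic polynomial does not split into linear factors over ℚ, so A has no Jordan form over ℚ; the rational canonical form exists over any field.

R = [[0, 0, -15], [1, 0, 23], [0, 1, 1]]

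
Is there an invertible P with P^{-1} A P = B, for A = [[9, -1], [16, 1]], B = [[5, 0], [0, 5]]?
No.

Both have characteristic polynomial (x - 5)^2, but the minimal polynomial of A is (x - 5)^2 while the minimal polynomial of B is x - 5. The minimal polynomial is a similarity invariant, so A and B are not similar.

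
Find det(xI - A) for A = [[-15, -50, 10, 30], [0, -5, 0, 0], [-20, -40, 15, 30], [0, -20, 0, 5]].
χ_A(x) = (x - 5)^2(x + 5)^2

xI - A = [[x + 15, 50, -10, -30], [0, x + 5, 0, 0], [20, 40, x - 15, -30], [0, 20, 0, x - 5]].

Expanding det(xI - A) along the first row:
det(xI - A) = + (x + 15)·det([[x + 5, 0, 0], [40, x - 15, -30], [20, 0, x - 5]]) - (50)·det([[0, 0, 0], [20, x - 15, -30], [0, 0, x - 5]]) + (-10)·det([[0, x + 5, 0], [20, 40, -30], [0, 20, x - 5]]) - (-30)·det([[0, x + 5, 0], [20, 40, x - 15], [0, 20, 0]]).

Evaluating gives χ_A(x) = x^4 - 50x^2 + 625 = (x - 5)^2(x + 5)^2.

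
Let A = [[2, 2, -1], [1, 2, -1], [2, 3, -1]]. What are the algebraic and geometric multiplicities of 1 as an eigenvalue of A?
algebraic multiplicity 3, geometric multiplicity 1

The characteristic polynomial is (x - 1)^3, so the factor x - 1 appears with exponent 3: the algebraic multiplicity is 3.

rank(A - I) = 2, so the eigenspace has dimension 3 - 2 = 1: the geometric multiplicity is 1.

Since 1 < 3, A is not diagonalizable.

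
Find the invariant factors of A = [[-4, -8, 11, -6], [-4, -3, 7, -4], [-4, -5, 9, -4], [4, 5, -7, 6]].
x - 2, (x - 2)^3

The Jordan structure of A has elementary divisors (x - 2)^3, (x - 2). Arranging the block sizes at each eigenvalue in decreasing order and taking row products gives the invariant factors.

Invariant factors (smallest first, each dividing the next): x - 2, (x - 2)^3.

Check: the last factor (x - 2)^3 is the minimal polynomial, and the product (x - 2)^4 is the characteristic polynomial.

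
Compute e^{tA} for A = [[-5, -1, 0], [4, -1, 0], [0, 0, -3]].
e^{tA} = [[(1 - 2*t)*e^{-3*t}, -t*e^{-3*t}, 0], [4*t*e^{-3*t}, (2*t + 1)*e^{-3*t}, 0], [0, 0, e^{-3*t}]]

A has Jordan form J = [[-3, 1, 0], [0, -3, 0], [0, 0, -3]] with A = PJP^{-1}, so e^{tA} = P e^{tJ} P^{-1}.

For a Jordan block J_k(λ), e^{tJ_k(λ)} = e^{λt} · (I + tN + t^2 N^2/2! + ... + t^{k-1} N^{k-1}/(k-1)!) where N is the nilpotent superdiagonal part.

Assembling the blocks and conjugating back gives the entries of e^{tA} as shown above.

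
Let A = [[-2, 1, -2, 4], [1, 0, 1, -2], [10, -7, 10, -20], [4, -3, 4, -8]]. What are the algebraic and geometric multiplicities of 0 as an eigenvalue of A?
algebraic multiplicity 4, geometric multiplicity 2

The characteristic polynomial is x^4, so the factor x appears with exponent 4: the algebraic multiplicity is 4.

rank(A) = 2, so the eigenspace has dimension 4 - 2 = 2: the geometric multiplicity is 2.

Since 2 < 4, A is not diagonalizable.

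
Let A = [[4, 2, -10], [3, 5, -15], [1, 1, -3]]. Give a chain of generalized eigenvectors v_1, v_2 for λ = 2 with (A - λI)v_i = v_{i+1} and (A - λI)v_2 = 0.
v_1 = [[3, 3, 1]]^T, v_2 = [[2, 3, 1]]^T

We seek v_1 ∈ ker((A - 2I)^2) \ ker(A - 2I), then set v_{i+1} = (A - 2I) v_i.

One such chain is v_1 = [[3, 3, 1]]^T, v_2 = [[2, 3, 1]]^T. Check: (A - 2I) v_2 = [[0, 0, 0]]^T = 0.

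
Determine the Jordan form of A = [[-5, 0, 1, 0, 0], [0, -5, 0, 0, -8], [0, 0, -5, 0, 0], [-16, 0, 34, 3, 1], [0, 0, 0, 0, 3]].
The characteristic polynomial is det(xI - A) = (x - 3)^2(x + 5)^3, so the eigenvalues are -5 (algebraic multiplicity 3), 3 (algebraic multiplicity 2).

For λ = -5: rank(A + 5I) = 3, rank((A + 5I)^2) = 2. The eigenspace has dimension 5 - 3 = 2, so there are 2 Jordan blocks; the rank sequence gives block sizes [2, 1].

For λ = 3: rank(A - 3I) = 4, rank((A - 3I)^2) = 3. The eigenspace has dimension 5 - 4 = 1, so there is 1 Jordan block; the rank sequence gives block sizes [2].

Assembling the blocks gives the Jordan form J above.

J = [[-5, 1, 0, 0, 0], [0, -5, 0, 0, 0], [0, 0, -5, 0, 0], [0, 0, 0, 3, 1], [0, 0, 0, 0, 3]]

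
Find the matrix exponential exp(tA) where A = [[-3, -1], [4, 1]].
e^{tA} = [[(1 - 2*t)*e^{-t}, -t*e^{-t}], [4*t*e^{-t}, (2*t + 1)*e^{-t}]]

A has Jordan form J = [[-1, 1], [0, -1]] with A = PJP^{-1}, so e^{tA} = P e^{tJ} P^{-1}.

For a Jordan block J_k(λ), e^{tJ_k(λ)} = e^{λt} · (I + tN + t^2 N^2/2! + ... + t^{k-1} N^{k-1}/(k-1)!) where N is the nilpotent superdiagonal part.

Assembling the blocks and conjugating back gives the entries of e^{tA} as shown above.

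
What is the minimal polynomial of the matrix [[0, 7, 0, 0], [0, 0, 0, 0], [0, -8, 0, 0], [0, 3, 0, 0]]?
m_A(x) = x^2

The characteristic polynomial factors as x^4. The minimal polynomial is ∏(x - λ)^{k_λ} where k_λ is the size of the largest Jordan block at λ.

For λ = 0: rank(A) = 1, and the largest Jordan block has size 2 (the smallest k with rank(A^k) = rank(A^(k+1))).

So m_A(x) = x^2.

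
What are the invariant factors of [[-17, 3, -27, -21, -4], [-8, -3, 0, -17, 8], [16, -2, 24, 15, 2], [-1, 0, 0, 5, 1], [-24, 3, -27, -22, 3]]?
(x - 6)^3(x + 3)^2

The Jordan structure of A has elementary divisors (x + 3)^2, (x - 6)^3. Arranging the block sizes at each eigenvalue in decreasing order and taking row products gives the invariant factors.

Invariant factors (smallest first, each dividing the next): (x - 6)^3(x + 3)^2.

Check: the last factor (x - 6)^3(x + 3)^2 is the minimal polynomial, and the product (x - 6)^3(x + 3)^2 is the characteristic polynomial.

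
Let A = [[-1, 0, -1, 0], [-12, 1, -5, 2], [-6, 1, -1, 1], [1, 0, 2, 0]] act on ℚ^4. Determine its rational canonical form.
R = [[0, 0, 0, 1], [1, 0, 0, 5], [0, 1, 0, 4], [0, 0, 1, -1]]

The invariant factors of A (the non-unit diagonal entries of the Smith normal form of xI - A over ℚ[x]) are (x + 1)(x^3 - 4x - 1), each dividing the next. The characteristic polynomial is their product, (x + 1)(x^3 - 4x - 1).

The rational canonical form is the block-diagonal matrix of companion matrices C(f_i):
R = [[0, 0, 0, 1], [1, 0, 0, 5], [0, 1, 0, 4], [0, 0, 1, -1]].

Note the characteristic polynomial does not split into linear factors over ℚ, so A has no Jordan form over ℚ; the rational canonical form exists over any field.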